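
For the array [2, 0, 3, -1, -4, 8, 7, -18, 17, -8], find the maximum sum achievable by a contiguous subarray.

Using Kadane's algorithm on [2, 0, 3, -1, -4, 8, 7, -18, 17, -8]:

Scanning through the array:
Position 1 (value 0): max_ending_here = 2, max_so_far = 2
Position 2 (value 3): max_ending_here = 5, max_so_far = 5
Position 3 (value -1): max_ending_here = 4, max_so_far = 5
Position 4 (value -4): max_ending_here = 0, max_so_far = 5
Position 5 (value 8): max_ending_here = 8, max_so_far = 8
Position 6 (value 7): max_ending_here = 15, max_so_far = 15
Position 7 (value -18): max_ending_here = -3, max_so_far = 15
Position 8 (value 17): max_ending_here = 17, max_so_far = 17
Position 9 (value -8): max_ending_here = 9, max_so_far = 17

Maximum subarray: [17]
Maximum sum: 17

The maximum subarray is [17] with sum 17. This subarray runs from index 8 to index 8.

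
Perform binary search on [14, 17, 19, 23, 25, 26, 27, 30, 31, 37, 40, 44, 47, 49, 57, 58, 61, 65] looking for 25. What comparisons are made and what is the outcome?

Binary search for 25 in [14, 17, 19, 23, 25, 26, 27, 30, 31, 37, 40, 44, 47, 49, 57, 58, 61, 65]:

lo=0, hi=17, mid=8, arr[mid]=31 -> 31 > 25, search left half
lo=0, hi=7, mid=3, arr[mid]=23 -> 23 < 25, search right half
lo=4, hi=7, mid=5, arr[mid]=26 -> 26 > 25, search left half
lo=4, hi=4, mid=4, arr[mid]=25 -> Found target at index 4!

Binary search finds 25 at index 4 after 4 comparisons. The search repeatedly halves the search space by comparing with the middle element.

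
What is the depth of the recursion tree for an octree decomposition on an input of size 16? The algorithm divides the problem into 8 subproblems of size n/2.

For divide and conquer with division factor 2:

Problem sizes at each level:
Level 0: 16
Level 1: 8
Level 2: 4
Level 3: 2
Level 4: 1

The root is level 0 and the size-1 base case is level 4 (the tree spans levels 0 through 4, i.e. 5 levels counting the root), so the depth is the number of divisions: log_2(16) = 4

The recursion tree depth is log_2(16) = 4. At each level, the problem size is divided by 2, so it takes 4 divisions to reduce to a base case of size 1. The algorithm makes 8 recursive calls at each level.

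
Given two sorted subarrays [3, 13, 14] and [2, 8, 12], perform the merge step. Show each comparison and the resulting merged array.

Merging process:

Compare 3 vs 2: take 2 from right. Merged: [2]
Compare 3 vs 8: take 3 from left. Merged: [2, 3]
Compare 13 vs 8: take 8 from right. Merged: [2, 3, 8]
Compare 13 vs 12: take 12 from right. Merged: [2, 3, 8, 12]
Append remaining from left: [13, 14]. Merged: [2, 3, 8, 12, 13, 14]

Final merged array: [2, 3, 8, 12, 13, 14]
Total comparisons: 4

The merged array is [2, 3, 8, 12, 13, 14], requiring 4 comparisons. The merge step runs in O(n) time where n is the total number of elements.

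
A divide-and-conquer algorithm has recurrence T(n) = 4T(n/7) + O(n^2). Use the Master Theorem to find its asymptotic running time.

Master Theorem for T(n) = 4T(n/7) + O(n^2):

a = 4, b = 7, c = 2
log_b(a) = log_7(4) = 0.7124

Case 3: c = 2 > log_7(4) = 0.7124
T(n) = O(n^2) = O(n^2)

For T(n) = 4T(n/7) + O(n^2): log_7(4) = 0.7124. This is Case 3 of the Master Theorem (c > log_b(a), work dominated by root), giving O(n^2).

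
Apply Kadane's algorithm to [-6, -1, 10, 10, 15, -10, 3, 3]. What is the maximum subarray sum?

Using Kadane's algorithm on [-6, -1, 10, 10, 15, -10, 3, 3]:

Scanning through the array:
Position 1 (value -1): max_ending_here = -1, max_so_far = -1
Position 2 (value 10): max_ending_here = 10, max_so_far = 10
Position 3 (value 10): max_ending_here = 20, max_so_far = 20
Position 4 (value 15): max_ending_here = 35, max_so_far = 35
Position 5 (value -10): max_ending_here = 25, max_so_far = 35
Position 6 (value 3): max_ending_here = 28, max_so_far = 35
Position 7 (value 3): max_ending_here = 31, max_so_far = 35

Maximum subarray: [10, 10, 15]
Maximum sum: 35

The maximum subarray is [10, 10, 15] with sum 35. This subarray runs from index 2 to index 4.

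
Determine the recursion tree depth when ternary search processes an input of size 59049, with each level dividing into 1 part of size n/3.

For divide and conquer with division factor 3:

Problem sizes at each level:
Level 0: 59049
Level 1: 19683
Level 2: 6561
Level 3: 2187
Level 4: 729
Level 5: 243
Level 6: 81
Level 7: 27
Level 8: 9
Level 9: 3
Level 10: 1

The root is level 0 and the size-1 base case is level 10 (the tree spans levels 0 through 10, i.e. 11 levels counting the root), so the depth is the number of divisions: log_3(59049) = 10

The recursion tree depth is log_3(59049) = 10. At each level, the problem size is divided by 3, so it takes 10 divisions to reduce to a base case of size 1. The algorithm makes 1 recursive call at each level.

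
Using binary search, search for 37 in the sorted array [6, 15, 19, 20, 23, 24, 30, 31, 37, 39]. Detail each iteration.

Binary search for 37 in [6, 15, 19, 20, 23, 24, 30, 31, 37, 39]:

lo=0, hi=9, mid=4, arr[mid]=23 -> 23 < 37, search right half
lo=5, hi=9, mid=7, arr[mid]=31 -> 31 < 37, search right half
lo=8, hi=9, mid=8, arr[mid]=37 -> Found target at index 8!

Binary search finds 37 at index 8 after 3 comparisons. The search repeatedly halves the search space by comparing with the middle element.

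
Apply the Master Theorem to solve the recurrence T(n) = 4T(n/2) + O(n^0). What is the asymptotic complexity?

Master Theorem for T(n) = 4T(n/2) + O(n^0):

a = 4, b = 2, c = 0
log_b(a) = log_2(4) = 2.0000

Case 1: c = 0 < log_2(4) = 2.0000
T(n) = O(n^(log_2 4)) = O(n^2)

For T(n) = 4T(n/2) + O(n^0): log_2(4) = 2.0000. This is Case 1 of the Master Theorem (c < log_b(a), work dominated by leaves), giving O(n^2).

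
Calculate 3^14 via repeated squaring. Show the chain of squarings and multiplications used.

Computing 3^14 by squaring (build up from 3^1; each line after the first costs one multiplication):

3^1 = 3
3^2 = (3^1)^2 = 3^2 = 9
3^3 = 3 * 3^2 = 3 * 9 = 27
3^6 = (3^3)^2 = 27^2 = 729
3^7 = 3 * 3^6 = 3 * 729 = 2187
3^14 = (3^7)^2 = 2187^2 = 4782969

Result: 4782969
Multiplications needed: 5 (5 lines after 3^1)

3^14 = 4782969. Using exponentiation by squaring, this requires 5 multiplications. The key idea: if the exponent is even, square the half-power; if odd, multiply by the base once.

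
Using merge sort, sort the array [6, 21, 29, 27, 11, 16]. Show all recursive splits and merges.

Merge sort trace:

Split: [6, 21, 29, 27, 11, 16] -> [6, 21, 29] and [27, 11, 16]
  Split: [6, 21, 29] -> [6] and [21, 29]
    Split: [21, 29] -> [21] and [29]
    Merge: [21] + [29] -> [21, 29]
  Merge: [6] + [21, 29] -> [6, 21, 29]
  Split: [27, 11, 16] -> [27] and [11, 16]
    Split: [11, 16] -> [11] and [16]
    Merge: [11] + [16] -> [11, 16]
  Merge: [27] + [11, 16] -> [11, 16, 27]
Merge: [6, 21, 29] + [11, 16, 27] -> [6, 11, 16, 21, 27, 29]

Final sorted array: [6, 11, 16, 21, 27, 29]

The merge sort proceeds by recursively splitting the array and merging sorted halves.
After all merges, the sorted array is [6, 11, 16, 21, 27, 29].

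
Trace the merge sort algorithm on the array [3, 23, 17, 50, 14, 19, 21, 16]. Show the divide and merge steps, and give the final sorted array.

Merge sort trace:

Split: [3, 23, 17, 50, 14, 19, 21, 16] -> [3, 23, 17, 50] and [14, 19, 21, 16]
  Split: [3, 23, 17, 50] -> [3, 23] and [17, 50]
    Split: [3, 23] -> [3] and [23]
    Merge: [3] + [23] -> [3, 23]
    Split: [17, 50] -> [17] and [50]
    Merge: [17] + [50] -> [17, 50]
  Merge: [3, 23] + [17, 50] -> [3, 17, 23, 50]
  Split: [14, 19, 21, 16] -> [14, 19] and [21, 16]
    Split: [14, 19] -> [14] and [19]
    Merge: [14] + [19] -> [14, 19]
    Split: [21, 16] -> [21] and [16]
    Merge: [21] + [16] -> [16, 21]
  Merge: [14, 19] + [16, 21] -> [14, 16, 19, 21]
Merge: [3, 17, 23, 50] + [14, 16, 19, 21] -> [3, 14, 16, 17, 19, 21, 23, 50]

Final sorted array: [3, 14, 16, 17, 19, 21, 23, 50]

The merge sort proceeds by recursively splitting the array and merging sorted halves.
After all merges, the sorted array is [3, 14, 16, 17, 19, 21, 23, 50].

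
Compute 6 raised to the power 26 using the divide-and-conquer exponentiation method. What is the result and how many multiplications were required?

Computing 6^26 by squaring (build up from 6^1; each line after the first costs one multiplication):

6^1 = 6
6^2 = (6^1)^2 = 6^2 = 36
6^3 = 6 * 6^2 = 6 * 36 = 216
6^6 = (6^3)^2 = 216^2 = 46656
6^12 = (6^6)^2 = 46656^2 = 2176782336
6^13 = 6 * 6^12 = 6 * 2176782336 = 13060694016
6^26 = (6^13)^2 = 13060694016^2 = 170581728179578208256

Result: 170581728179578208256
Multiplications needed: 6 (6 lines after 6^1)

6^26 = 170581728179578208256. Using exponentiation by squaring, this requires 6 multiplications. The key idea: if the exponent is even, square the half-power; if odd, multiply by the base once.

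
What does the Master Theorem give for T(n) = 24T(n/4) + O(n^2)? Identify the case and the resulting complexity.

Master Theorem for T(n) = 24T(n/4) + O(n^2):

a = 24, b = 4, c = 2
log_b(a) = log_4(24) = 2.2925

Case 1: c = 2 < log_4(24) = 2.2925
T(n) = O(n^(log_4 24))

For T(n) = 24T(n/4) + O(n^2): log_4(24) = 2.2925. This is Case 1 of the Master Theorem (c < log_b(a), work dominated by leaves), giving O(n^(log_4 24)).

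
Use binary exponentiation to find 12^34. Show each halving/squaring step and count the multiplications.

Computing 12^34 by squaring (build up from 12^1; each line after the first costs one multiplication):

12^1 = 12
12^2 = (12^1)^2 = 12^2 = 144
12^4 = (12^2)^2 = 144^2 = 20736
12^8 = (12^4)^2 = 20736^2 = 429981696
12^16 = (12^8)^2 = 429981696^2 = 184884258895036416
12^17 = 12 * 12^16 = 12 * 184884258895036416 = 2218611106740436992
12^34 = (12^17)^2 = 2218611106740436992^2 = 4922235242952026704037113243122008064

Result: 4922235242952026704037113243122008064
Multiplications needed: 6 (6 lines after 12^1)

12^34 = 4922235242952026704037113243122008064. Using exponentiation by squaring, this requires 6 multiplications. The key idea: if the exponent is even, square the half-power; if odd, multiply by the base once.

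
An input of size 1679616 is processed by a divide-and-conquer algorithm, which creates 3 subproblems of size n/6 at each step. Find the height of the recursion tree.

For divide and conquer with division factor 6:

Problem sizes at each level:
Level 0: 1679616
Level 1: 279936
Level 2: 46656
Level 3: 7776
Level 4: 1296
Level 5: 216
Level 6: 36
Level 7: 6
Level 8: 1

The root is level 0 and the size-1 base case is level 8 (the tree spans levels 0 through 8, i.e. 9 levels counting the root), so the depth is the number of divisions: log_6(1679616) = 8

The recursion tree depth is log_6(1679616) = 8. At each level, the problem size is divided by 6, so it takes 8 divisions to reduce to a base case of size 1. The algorithm makes 3 recursive calls at each level.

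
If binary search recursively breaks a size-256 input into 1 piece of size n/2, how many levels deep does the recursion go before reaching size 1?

For divide and conquer with division factor 2:

Problem sizes at each level:
Level 0: 256
Level 1: 128
Level 2: 64
Level 3: 32
Level 4: 16
Level 5: 8
Level 6: 4
Level 7: 2
Level 8: 1

The root is level 0 and the size-1 base case is level 8 (the tree spans levels 0 through 8, i.e. 9 levels counting the root), so the depth is the number of divisions: log_2(256) = 8

The recursion tree depth is log_2(256) = 8. At each level, the problem size is divided by 2, so it takes 8 divisions to reduce to a base case of size 1. The algorithm makes 1 recursive call at each level.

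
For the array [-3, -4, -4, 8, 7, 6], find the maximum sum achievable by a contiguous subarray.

Using Kadane's algorithm on [-3, -4, -4, 8, 7, 6]:

Scanning through the array:
Position 1 (value -4): max_ending_here = -4, max_so_far = -3
Position 2 (value -4): max_ending_here = -4, max_so_far = -3
Position 3 (value 8): max_ending_here = 8, max_so_far = 8
Position 4 (value 7): max_ending_here = 15, max_so_far = 15
Position 5 (value 6): max_ending_here = 21, max_so_far = 21

Maximum subarray: [8, 7, 6]
Maximum sum: 21

The maximum subarray is [8, 7, 6] with sum 21. This subarray runs from index 3 to index 5.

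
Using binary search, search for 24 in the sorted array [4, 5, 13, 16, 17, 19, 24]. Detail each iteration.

Binary search for 24 in [4, 5, 13, 16, 17, 19, 24]:

lo=0, hi=6, mid=3, arr[mid]=16 -> 16 < 24, search right half
lo=4, hi=6, mid=5, arr[mid]=19 -> 19 < 24, search right half
lo=6, hi=6, mid=6, arr[mid]=24 -> Found target at index 6!

Binary search finds 24 at index 6 after 3 comparisons. The search repeatedly halves the search space by comparing with the middle element.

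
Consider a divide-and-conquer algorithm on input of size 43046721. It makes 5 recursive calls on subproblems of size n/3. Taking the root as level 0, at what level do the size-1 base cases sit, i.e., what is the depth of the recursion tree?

For divide and conquer with division factor 3:

Problem sizes at each level:
Level 0: 43046721
Level 1: 14348907
Level 2: 4782969
Level 3: 1594323
Level 4: 531441
Level 5: 177147
Level 6: 59049
Level 7: 19683
Level 8: 6561
Level 9: 2187
Level 10: 729
Level 11: 243
Level 12: 81
Level 13: 27
Level 14: 9
Level 15: 3
Level 16: 1

The root is level 0 and the size-1 base case is level 16 (the tree spans levels 0 through 16, i.e. 17 levels counting the root), so the depth is the number of divisions: log_3(43046721) = 16

The recursion tree depth is log_3(43046721) = 16. At each level, the problem size is divided by 3, so it takes 16 divisions to reduce to a base case of size 1. The algorithm makes 5 recursive calls at each level.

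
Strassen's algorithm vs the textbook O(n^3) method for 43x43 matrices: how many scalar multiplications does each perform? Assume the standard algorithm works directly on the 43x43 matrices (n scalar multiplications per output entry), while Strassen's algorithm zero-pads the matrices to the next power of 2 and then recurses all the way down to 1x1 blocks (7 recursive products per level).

Matrix multiplication for 43x43 matrices:

Strassen's algorithm requires power-of-2 dimensions. Pad 43x43 to 64x64 (next power of 2).

Standard algorithm: 43^3 = 79507 multiplications
Strassen's algorithm: 7^(log2(64)) = 7^6 = 117649 multiplications
Difference: 79507 - 117649 = -38142 (Strassen uses MORE here due to padding overhead — for small or just-over-power-of-2 n, padding can outweigh the per-level savings)

Standard: 79507 multiplications (43^3). Strassen: 117649 multiplications (7^6, after padding to 64x64). Strassen reduces 8 recursive multiplications to 7 at each level.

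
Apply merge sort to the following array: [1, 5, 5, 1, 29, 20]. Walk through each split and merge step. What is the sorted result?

Merge sort trace:

Split: [1, 5, 5, 1, 29, 20] -> [1, 5, 5] and [1, 29, 20]
  Split: [1, 5, 5] -> [1] and [5, 5]
    Split: [5, 5] -> [5] and [5]
    Merge: [5] + [5] -> [5, 5]
  Merge: [1] + [5, 5] -> [1, 5, 5]
  Split: [1, 29, 20] -> [1] and [29, 20]
    Split: [29, 20] -> [29] and [20]
    Merge: [29] + [20] -> [20, 29]
  Merge: [1] + [20, 29] -> [1, 20, 29]
Merge: [1, 5, 5] + [1, 20, 29] -> [1, 1, 5, 5, 20, 29]

Final sorted array: [1, 1, 5, 5, 20, 29]

The merge sort proceeds by recursively splitting the array and merging sorted halves.
After all merges, the sorted array is [1, 1, 5, 5, 20, 29].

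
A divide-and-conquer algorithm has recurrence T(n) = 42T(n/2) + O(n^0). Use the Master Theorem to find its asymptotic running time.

Master Theorem for T(n) = 42T(n/2) + O(n^0):

a = 42, b = 2, c = 0
log_b(a) = log_2(42) = 5.3923

Case 1: c = 0 < log_2(42) = 5.3923
T(n) = O(n^(log_2 42))

For T(n) = 42T(n/2) + O(n^0): log_2(42) = 5.3923. This is Case 1 of the Master Theorem (c < log_b(a), work dominated by leaves), giving O(n^(log_2 42)).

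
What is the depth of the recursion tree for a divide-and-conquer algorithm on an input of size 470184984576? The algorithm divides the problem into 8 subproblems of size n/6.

For divide and conquer with division factor 6:

Problem sizes at each level:
Level 0: 470184984576
Level 1: 78364164096
Level 2: 13060694016
Level 3: 2176782336
Level 4: 362797056
Level 5: 60466176
Level 6: 10077696
Level 7: 1679616
Level 8: 279936
Level 9: 46656
Level 10: 7776
Level 11: 1296
Level 12: 216
Level 13: 36
Level 14: 6
Level 15: 1

The root is level 0 and the size-1 base case is level 15 (the tree spans levels 0 through 15, i.e. 16 levels counting the root), so the depth is the number of divisions: log_6(470184984576) = 15

The recursion tree depth is log_6(470184984576) = 15. At each level, the problem size is divided by 6, so it takes 15 divisions to reduce to a base case of size 1. The algorithm makes 8 recursive calls at each level.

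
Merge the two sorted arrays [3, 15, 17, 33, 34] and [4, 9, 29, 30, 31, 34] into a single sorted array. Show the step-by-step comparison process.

Merging process:

Compare 3 vs 4: take 3 from left. Merged: [3]
Compare 15 vs 4: take 4 from right. Merged: [3, 4]
Compare 15 vs 9: take 9 from right. Merged: [3, 4, 9]
Compare 15 vs 29: take 15 from left. Merged: [3, 4, 9, 15]
Compare 17 vs 29: take 17 from left. Merged: [3, 4, 9, 15, 17]
Compare 33 vs 29: take 29 from right. Merged: [3, 4, 9, 15, 17, 29]
Compare 33 vs 30: take 30 from right. Merged: [3, 4, 9, 15, 17, 29, 30]
Compare 33 vs 31: take 31 from right. Merged: [3, 4, 9, 15, 17, 29, 30, 31]
Compare 33 vs 34: take 33 from left. Merged: [3, 4, 9, 15, 17, 29, 30, 31, 33]
Compare 34 vs 34: take 34 from left. Merged: [3, 4, 9, 15, 17, 29, 30, 31, 33, 34]
Append remaining from right: [34]. Merged: [3, 4, 9, 15, 17, 29, 30, 31, 33, 34, 34]

Final merged array: [3, 4, 9, 15, 17, 29, 30, 31, 33, 34, 34]
Total comparisons: 10

The merged array is [3, 4, 9, 15, 17, 29, 30, 31, 33, 34, 34], requiring 10 comparisons. The merge step runs in O(n) time where n is the total number of elements.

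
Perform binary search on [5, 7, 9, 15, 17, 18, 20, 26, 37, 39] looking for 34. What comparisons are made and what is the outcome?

Binary search for 34 in [5, 7, 9, 15, 17, 18, 20, 26, 37, 39]:

lo=0, hi=9, mid=4, arr[mid]=17 -> 17 < 34, search right half
lo=5, hi=9, mid=7, arr[mid]=26 -> 26 < 34, search right half
lo=8, hi=9, mid=8, arr[mid]=37 -> 37 > 34, search left half
lo=8 > hi=7, target 34 not found

Binary search determines that 34 is not in the array after 3 comparisons. The search space was exhausted without finding the target.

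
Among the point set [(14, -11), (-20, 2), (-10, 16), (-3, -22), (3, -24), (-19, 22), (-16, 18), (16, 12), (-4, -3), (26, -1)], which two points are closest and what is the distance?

Computing all pairwise distances among 10 points:

d((14, -11), (-20, 2)) = 36.4005
d((14, -11), (-10, 16)) = 36.1248
d((14, -11), (-3, -22)) = 20.2485
d((14, -11), (3, -24)) = 17.0294
d((14, -11), (-19, 22)) = 46.669
d((14, -11), (-16, 18)) = 41.7253
d((14, -11), (16, 12)) = 23.0868
d((14, -11), (-4, -3)) = 19.6977
d((14, -11), (26, -1)) = 15.6205
d((-20, 2), (-10, 16)) = 17.2047
d((-20, 2), (-3, -22)) = 29.4109
d((-20, 2), (3, -24)) = 34.7131
d((-20, 2), (-19, 22)) = 20.025
d((-20, 2), (-16, 18)) = 16.4924
d((-20, 2), (16, 12)) = 37.3631
d((-20, 2), (-4, -3)) = 16.7631
d((-20, 2), (26, -1)) = 46.0977
d((-10, 16), (-3, -22)) = 38.6394
d((-10, 16), (3, -24)) = 42.0595
d((-10, 16), (-19, 22)) = 10.8167
d((-10, 16), (-16, 18)) = 6.3246
d((-10, 16), (16, 12)) = 26.3059
d((-10, 16), (-4, -3)) = 19.9249
d((-10, 16), (26, -1)) = 39.8121
d((-3, -22), (3, -24)) = 6.3246
d((-3, -22), (-19, 22)) = 46.8188
d((-3, -22), (-16, 18)) = 42.0595
d((-3, -22), (16, 12)) = 38.9487
d((-3, -22), (-4, -3)) = 19.0263
d((-3, -22), (26, -1)) = 35.805
d((3, -24), (-19, 22)) = 50.9902
d((3, -24), (-16, 18)) = 46.0977
d((3, -24), (16, 12)) = 38.2753
d((3, -24), (-4, -3)) = 22.1359
d((3, -24), (26, -1)) = 32.5269
d((-19, 22), (-16, 18)) = 5.0 <-- minimum
d((-19, 22), (16, 12)) = 36.4005
d((-19, 22), (-4, -3)) = 29.1548
d((-19, 22), (26, -1)) = 50.5371
d((-16, 18), (16, 12)) = 32.5576
d((-16, 18), (-4, -3)) = 24.1868
d((-16, 18), (26, -1)) = 46.0977
d((16, 12), (-4, -3)) = 25.0
d((16, 12), (26, -1)) = 16.4012
d((-4, -3), (26, -1)) = 30.0666

Closest pair: (-19, 22) and (-16, 18) with distance 5.0

The closest pair is (-19, 22) and (-16, 18) with Euclidean distance 5.0. For 10 points, brute-force pairwise comparison is shown above. For large n, the divide-and-conquer algorithm (sort by x, recurse on halves, check the dividing strip) achieves O(n log n).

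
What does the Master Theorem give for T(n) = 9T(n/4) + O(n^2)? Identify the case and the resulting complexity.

Master Theorem for T(n) = 9T(n/4) + O(n^2):

a = 9, b = 4, c = 2
log_b(a) = log_4(9) = 1.5850

Case 3: c = 2 > log_4(9) = 1.5850
T(n) = O(n^2) = O(n^2)

For T(n) = 9T(n/4) + O(n^2): log_4(9) = 1.5850. This is Case 3 of the Master Theorem (c > log_b(a), work dominated by root), giving O(n^2).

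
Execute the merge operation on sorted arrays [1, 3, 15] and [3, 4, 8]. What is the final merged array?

Merging process:

Compare 1 vs 3: take 1 from left. Merged: [1]
Compare 3 vs 3: take 3 from left. Merged: [1, 3]
Compare 15 vs 3: take 3 from right. Merged: [1, 3, 3]
Compare 15 vs 4: take 4 from right. Merged: [1, 3, 3, 4]
Compare 15 vs 8: take 8 from right. Merged: [1, 3, 3, 4, 8]
Append remaining from left: [15]. Merged: [1, 3, 3, 4, 8, 15]

Final merged array: [1, 3, 3, 4, 8, 15]
Total comparisons: 5

The merged array is [1, 3, 3, 4, 8, 15], requiring 5 comparisons. The merge step runs in O(n) time where n is the total number of elements.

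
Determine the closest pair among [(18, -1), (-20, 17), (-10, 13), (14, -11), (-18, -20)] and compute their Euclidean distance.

Computing all pairwise distances among 5 points:

d((18, -1), (-20, 17)) = 42.0476
d((18, -1), (-10, 13)) = 31.305
d((18, -1), (14, -11)) = 10.7703 <-- minimum
d((18, -1), (-18, -20)) = 40.7063
d((-20, 17), (-10, 13)) = 10.7703 <-- minimum
d((-20, 17), (14, -11)) = 44.0454
d((-20, 17), (-18, -20)) = 37.054
d((-10, 13), (14, -11)) = 33.9411
d((-10, 13), (-18, -20)) = 33.9559
d((14, -11), (-18, -20)) = 33.2415

Minimum distance: 10.7703 (tie among 2 pairs: (18, -1) and (14, -11); (-20, 17) and (-10, 13))

The minimum Euclidean distance is 10.7703. There is a tie: 2 pairs achieve this minimum — (18, -1) and (14, -11); (-20, 17) and (-10, 13). Any of these is a valid closest pair. For 5 points, brute-force pairwise comparison is shown above. For large n, the divide-and-conquer algorithm (sort by x, recurse on halves, check the dividing strip) achieves O(n log n).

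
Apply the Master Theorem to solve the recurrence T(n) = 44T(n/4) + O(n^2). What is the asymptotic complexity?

Master Theorem for T(n) = 44T(n/4) + O(n^2):

a = 44, b = 4, c = 2
log_b(a) = log_4(44) = 2.7297

Case 1: c = 2 < log_4(44) = 2.7297
T(n) = O(n^(log_4 44))

For T(n) = 44T(n/4) + O(n^2): log_4(44) = 2.7297. This is Case 1 of the Master Theorem (c < log_b(a), work dominated by leaves), giving O(n^(log_4 44)).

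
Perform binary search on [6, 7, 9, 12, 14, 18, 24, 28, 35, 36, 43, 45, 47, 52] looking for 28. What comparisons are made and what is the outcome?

Binary search for 28 in [6, 7, 9, 12, 14, 18, 24, 28, 35, 36, 43, 45, 47, 52]:

lo=0, hi=13, mid=6, arr[mid]=24 -> 24 < 28, search right half
lo=7, hi=13, mid=10, arr[mid]=43 -> 43 > 28, search left half
lo=7, hi=9, mid=8, arr[mid]=35 -> 35 > 28, search left half
lo=7, hi=7, mid=7, arr[mid]=28 -> Found target at index 7!

Binary search finds 28 at index 7 after 4 comparisons. The search repeatedly halves the search space by comparing with the middle element.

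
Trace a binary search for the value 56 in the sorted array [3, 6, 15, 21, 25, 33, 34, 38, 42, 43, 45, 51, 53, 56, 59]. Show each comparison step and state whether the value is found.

Binary search for 56 in [3, 6, 15, 21, 25, 33, 34, 38, 42, 43, 45, 51, 53, 56, 59]:

lo=0, hi=14, mid=7, arr[mid]=38 -> 38 < 56, search right half
lo=8, hi=14, mid=11, arr[mid]=51 -> 51 < 56, search right half
lo=12, hi=14, mid=13, arr[mid]=56 -> Found target at index 13!

Binary search finds 56 at index 13 after 3 comparisons. The search repeatedly halves the search space by comparing with the middle element.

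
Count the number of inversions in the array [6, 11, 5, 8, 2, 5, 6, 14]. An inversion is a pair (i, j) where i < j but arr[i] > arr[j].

Finding inversions in [6, 11, 5, 8, 2, 5, 6, 14]:

(0, 2): arr[0]=6 > arr[2]=5
(0, 4): arr[0]=6 > arr[4]=2
(0, 5): arr[0]=6 > arr[5]=5
(1, 2): arr[1]=11 > arr[2]=5
(1, 3): arr[1]=11 > arr[3]=8
(1, 4): arr[1]=11 > arr[4]=2
(1, 5): arr[1]=11 > arr[5]=5
(1, 6): arr[1]=11 > arr[6]=6
(2, 4): arr[2]=5 > arr[4]=2
(3, 4): arr[3]=8 > arr[4]=2
(3, 5): arr[3]=8 > arr[5]=5
(3, 6): arr[3]=8 > arr[6]=6

Total inversions: 12

The array has 12 inversion(s): (0,2), (0,4), (0,5), (1,2), (1,3), (1,4), (1,5), (1,6), (2,4), (3,4), (3,5), (3,6). Each pair (i,j) satisfies i < j and arr[i] > arr[j].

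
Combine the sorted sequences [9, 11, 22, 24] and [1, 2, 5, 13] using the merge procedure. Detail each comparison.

Merging process:

Compare 9 vs 1: take 1 from right. Merged: [1]
Compare 9 vs 2: take 2 from right. Merged: [1, 2]
Compare 9 vs 5: take 5 from right. Merged: [1, 2, 5]
Compare 9 vs 13: take 9 from left. Merged: [1, 2, 5, 9]
Compare 11 vs 13: take 11 from left. Merged: [1, 2, 5, 9, 11]
Compare 22 vs 13: take 13 from right. Merged: [1, 2, 5, 9, 11, 13]
Append remaining from left: [22, 24]. Merged: [1, 2, 5, 9, 11, 13, 22, 24]

Final merged array: [1, 2, 5, 9, 11, 13, 22, 24]
Total comparisons: 6

The merged array is [1, 2, 5, 9, 11, 13, 22, 24], requiring 6 comparisons. The merge step runs in O(n) time where n is the total number of elements.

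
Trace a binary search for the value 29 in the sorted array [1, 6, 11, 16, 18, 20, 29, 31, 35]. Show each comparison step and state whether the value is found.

Binary search for 29 in [1, 6, 11, 16, 18, 20, 29, 31, 35]:

lo=0, hi=8, mid=4, arr[mid]=18 -> 18 < 29, search right half
lo=5, hi=8, mid=6, arr[mid]=29 -> Found target at index 6!

Binary search finds 29 at index 6 after 2 comparisons. The search repeatedly halves the search space by comparing with the middle element.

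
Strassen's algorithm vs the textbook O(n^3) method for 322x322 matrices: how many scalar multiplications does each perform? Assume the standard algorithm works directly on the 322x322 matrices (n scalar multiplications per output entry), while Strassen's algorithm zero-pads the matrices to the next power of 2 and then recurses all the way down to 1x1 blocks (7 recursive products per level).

Matrix multiplication for 322x322 matrices:

Strassen's algorithm requires power-of-2 dimensions. Pad 322x322 to 512x512 (next power of 2).

Standard algorithm: 322^3 = 33386248 multiplications
Strassen's algorithm: 7^(log2(512)) = 7^9 = 40353607 multiplications
Difference: 33386248 - 40353607 = -6967359 (Strassen uses MORE here due to padding overhead — for small or just-over-power-of-2 n, padding can outweigh the per-level savings)

Standard: 33386248 multiplications (322^3). Strassen: 40353607 multiplications (7^9, after padding to 512x512). Strassen reduces 8 recursive multiplications to 7 at each level.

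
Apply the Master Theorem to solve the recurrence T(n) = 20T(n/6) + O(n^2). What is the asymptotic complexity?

Master Theorem for T(n) = 20T(n/6) + O(n^2):

a = 20, b = 6, c = 2
log_b(a) = log_6(20) = 1.6720

Case 3: c = 2 > log_6(20) = 1.6720
T(n) = O(n^2) = O(n^2)

For T(n) = 20T(n/6) + O(n^2): log_6(20) = 1.6720. This is Case 3 of the Master Theorem (c > log_b(a), work dominated by root), giving O(n^2).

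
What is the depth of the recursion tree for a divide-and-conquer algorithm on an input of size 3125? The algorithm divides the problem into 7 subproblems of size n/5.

For divide and conquer with division factor 5:

Problem sizes at each level:
Level 0: 3125
Level 1: 625
Level 2: 125
Level 3: 25
Level 4: 5
Level 5: 1

The root is level 0 and the size-1 base case is level 5 (the tree spans levels 0 through 5, i.e. 6 levels counting the root), so the depth is the number of divisions: log_5(3125) = 5

The recursion tree depth is log_5(3125) = 5. At each level, the problem size is divided by 5, so it takes 5 divisions to reduce to a base case of size 1. The algorithm makes 7 recursive calls at each level.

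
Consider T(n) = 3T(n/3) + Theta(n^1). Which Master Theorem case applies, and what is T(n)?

Master Theorem for T(n) = 3T(n/3) + O(n^1):

a = 3, b = 3, c = 1
log_b(a) = log_3(3) = 1.0000

Case 2: c = 1 = log_3(3) = 1.0000
T(n) = O(n^1 log n) = O(n log n)

For T(n) = 3T(n/3) + O(n^1): log_3(3) = 1.0000. This is Case 2 of the Master Theorem (c = log_b(a), equal work at all levels), giving O(n log n).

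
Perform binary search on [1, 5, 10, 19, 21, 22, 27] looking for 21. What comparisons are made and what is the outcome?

Binary search for 21 in [1, 5, 10, 19, 21, 22, 27]:

lo=0, hi=6, mid=3, arr[mid]=19 -> 19 < 21, search right half
lo=4, hi=6, mid=5, arr[mid]=22 -> 22 > 21, search left half
lo=4, hi=4, mid=4, arr[mid]=21 -> Found target at index 4!

Binary search finds 21 at index 4 after 3 comparisons. The search repeatedly halves the search space by comparing with the middle element.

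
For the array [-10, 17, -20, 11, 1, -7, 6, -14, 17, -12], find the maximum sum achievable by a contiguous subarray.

Using Kadane's algorithm on [-10, 17, -20, 11, 1, -7, 6, -14, 17, -12]:

Scanning through the array:
Position 1 (value 17): max_ending_here = 17, max_so_far = 17
Position 2 (value -20): max_ending_here = -3, max_so_far = 17
Position 3 (value 11): max_ending_here = 11, max_so_far = 17
Position 4 (value 1): max_ending_here = 12, max_so_far = 17
Position 5 (value -7): max_ending_here = 5, max_so_far = 17
Position 6 (value 6): max_ending_here = 11, max_so_far = 17
Position 7 (value -14): max_ending_here = -3, max_so_far = 17
Position 8 (value 17): max_ending_here = 17, max_so_far = 17
Position 9 (value -12): max_ending_here = 5, max_so_far = 17

Maximum subarray: [17]
Maximum sum: 17

The maximum subarray is [17] with sum 17. This subarray runs from index 1 to index 1.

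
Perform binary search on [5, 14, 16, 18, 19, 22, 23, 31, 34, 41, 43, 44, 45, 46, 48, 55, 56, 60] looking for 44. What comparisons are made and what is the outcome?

Binary search for 44 in [5, 14, 16, 18, 19, 22, 23, 31, 34, 41, 43, 44, 45, 46, 48, 55, 56, 60]:

lo=0, hi=17, mid=8, arr[mid]=34 -> 34 < 44, search right half
lo=9, hi=17, mid=13, arr[mid]=46 -> 46 > 44, search left half
lo=9, hi=12, mid=10, arr[mid]=43 -> 43 < 44, search right half
lo=11, hi=12, mid=11, arr[mid]=44 -> Found target at index 11!

Binary search finds 44 at index 11 after 4 comparisons. The search repeatedly halves the search space by comparing with the middle element.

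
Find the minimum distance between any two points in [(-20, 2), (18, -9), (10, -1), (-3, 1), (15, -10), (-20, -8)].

Computing all pairwise distances among 6 points:

d((-20, 2), (18, -9)) = 39.5601
d((-20, 2), (10, -1)) = 30.1496
d((-20, 2), (-3, 1)) = 17.0294
d((-20, 2), (15, -10)) = 37.0
d((-20, 2), (-20, -8)) = 10.0
d((18, -9), (10, -1)) = 11.3137
d((18, -9), (-3, 1)) = 23.2594
d((18, -9), (15, -10)) = 3.1623 <-- minimum
d((18, -9), (-20, -8)) = 38.0132
d((10, -1), (-3, 1)) = 13.1529
d((10, -1), (15, -10)) = 10.2956
d((10, -1), (-20, -8)) = 30.8058
d((-3, 1), (15, -10)) = 21.095
d((-3, 1), (-20, -8)) = 19.2354
d((15, -10), (-20, -8)) = 35.0571

Closest pair: (18, -9) and (15, -10) with distance 3.1623

The closest pair is (18, -9) and (15, -10) with Euclidean distance 3.1623. For 6 points, brute-force pairwise comparison is shown above. For large n, the divide-and-conquer algorithm (sort by x, recurse on halves, check the dividing strip) achieves O(n log n).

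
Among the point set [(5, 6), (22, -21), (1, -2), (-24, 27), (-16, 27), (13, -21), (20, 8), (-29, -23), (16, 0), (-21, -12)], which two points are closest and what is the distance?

Computing all pairwise distances among 10 points:

d((5, 6), (22, -21)) = 31.9061
d((5, 6), (1, -2)) = 8.9443
d((5, 6), (-24, 27)) = 35.805
d((5, 6), (-16, 27)) = 29.6985
d((5, 6), (13, -21)) = 28.1603
d((5, 6), (20, 8)) = 15.1327
d((5, 6), (-29, -23)) = 44.6878
d((5, 6), (16, 0)) = 12.53
d((5, 6), (-21, -12)) = 31.6228
d((22, -21), (1, -2)) = 28.3196
d((22, -21), (-24, 27)) = 66.4831
d((22, -21), (-16, 27)) = 61.2209
d((22, -21), (13, -21)) = 9.0
d((22, -21), (20, 8)) = 29.0689
d((22, -21), (-29, -23)) = 51.0392
d((22, -21), (16, 0)) = 21.8403
d((22, -21), (-21, -12)) = 43.9318
d((1, -2), (-24, 27)) = 38.2884
d((1, -2), (-16, 27)) = 33.6155
d((1, -2), (13, -21)) = 22.4722
d((1, -2), (20, 8)) = 21.4709
d((1, -2), (-29, -23)) = 36.6197
d((1, -2), (16, 0)) = 15.1327
d((1, -2), (-21, -12)) = 24.1661
d((-24, 27), (-16, 27)) = 8.0 <-- minimum
d((-24, 27), (13, -21)) = 60.6053
d((-24, 27), (20, 8)) = 47.927
d((-24, 27), (-29, -23)) = 50.2494
d((-24, 27), (16, 0)) = 48.2597
d((-24, 27), (-21, -12)) = 39.1152
d((-16, 27), (13, -21)) = 56.0803
d((-16, 27), (20, 8)) = 40.7063
d((-16, 27), (-29, -23)) = 51.6624
d((-16, 27), (16, 0)) = 41.8688
d((-16, 27), (-21, -12)) = 39.3192
d((13, -21), (20, 8)) = 29.8329
d((13, -21), (-29, -23)) = 42.0476
d((13, -21), (16, 0)) = 21.2132
d((13, -21), (-21, -12)) = 35.171
d((20, 8), (-29, -23)) = 57.9828
d((20, 8), (16, 0)) = 8.9443
d((20, 8), (-21, -12)) = 45.618
d((-29, -23), (16, 0)) = 50.5371
d((-29, -23), (-21, -12)) = 13.6015
d((16, 0), (-21, -12)) = 38.8973

Closest pair: (-24, 27) and (-16, 27) with distance 8.0

The closest pair is (-24, 27) and (-16, 27) with Euclidean distance 8.0. For 10 points, brute-force pairwise comparison is shown above. For large n, the divide-and-conquer algorithm (sort by x, recurse on halves, check the dividing strip) achieves O(n log n).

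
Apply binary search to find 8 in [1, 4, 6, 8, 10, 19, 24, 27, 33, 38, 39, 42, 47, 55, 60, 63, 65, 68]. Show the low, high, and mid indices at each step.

Binary search for 8 in [1, 4, 6, 8, 10, 19, 24, 27, 33, 38, 39, 42, 47, 55, 60, 63, 65, 68]:

lo=0, hi=17, mid=8, arr[mid]=33 -> 33 > 8, search left half
lo=0, hi=7, mid=3, arr[mid]=8 -> Found target at index 3!

Binary search finds 8 at index 3 after 2 comparisons. The search repeatedly halves the search space by comparing with the middle element.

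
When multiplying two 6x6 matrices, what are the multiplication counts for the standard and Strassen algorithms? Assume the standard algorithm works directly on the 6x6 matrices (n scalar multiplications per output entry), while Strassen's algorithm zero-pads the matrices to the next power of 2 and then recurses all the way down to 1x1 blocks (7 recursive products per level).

Matrix multiplication for 6x6 matrices:

Strassen's algorithm requires power-of-2 dimensions. Pad 6x6 to 8x8 (next power of 2).

Standard algorithm: 6^3 = 216 multiplications
Strassen's algorithm: 7^(log2(8)) = 7^3 = 343 multiplications
Difference: 216 - 343 = -127 (Strassen uses MORE here due to padding overhead — for small or just-over-power-of-2 n, padding can outweigh the per-level savings)

Standard: 216 multiplications (6^3). Strassen: 343 multiplications (7^3, after padding to 8x8). Strassen reduces 8 recursive multiplications to 7 at each level.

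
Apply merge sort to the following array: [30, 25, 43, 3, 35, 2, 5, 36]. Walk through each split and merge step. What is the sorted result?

Merge sort trace:

Split: [30, 25, 43, 3, 35, 2, 5, 36] -> [30, 25, 43, 3] and [35, 2, 5, 36]
  Split: [30, 25, 43, 3] -> [30, 25] and [43, 3]
    Split: [30, 25] -> [30] and [25]
    Merge: [30] + [25] -> [25, 30]
    Split: [43, 3] -> [43] and [3]
    Merge: [43] + [3] -> [3, 43]
  Merge: [25, 30] + [3, 43] -> [3, 25, 30, 43]
  Split: [35, 2, 5, 36] -> [35, 2] and [5, 36]
    Split: [35, 2] -> [35] and [2]
    Merge: [35] + [2] -> [2, 35]
    Split: [5, 36] -> [5] and [36]
    Merge: [5] + [36] -> [5, 36]
  Merge: [2, 35] + [5, 36] -> [2, 5, 35, 36]
Merge: [3, 25, 30, 43] + [2, 5, 35, 36] -> [2, 3, 5, 25, 30, 35, 36, 43]

Final sorted array: [2, 3, 5, 25, 30, 35, 36, 43]

The merge sort proceeds by recursively splitting the array and merging sorted halves.
After all merges, the sorted array is [2, 3, 5, 25, 30, 35, 36, 43].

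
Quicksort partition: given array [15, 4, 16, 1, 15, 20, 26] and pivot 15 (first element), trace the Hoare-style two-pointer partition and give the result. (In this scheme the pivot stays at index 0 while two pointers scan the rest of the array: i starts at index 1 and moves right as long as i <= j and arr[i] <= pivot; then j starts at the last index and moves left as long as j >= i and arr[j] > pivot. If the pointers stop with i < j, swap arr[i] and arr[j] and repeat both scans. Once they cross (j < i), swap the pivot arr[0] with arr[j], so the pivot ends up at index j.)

Hoare-style two-pointer partition with pivot = 15:

Initial array: [15, 4, 16, 1, 15, 20, 26]

Pointers start at i = 1, j = 6.
i stops at index 2 (arr[2]=16 > 15), j stops at index 4 (arr[4]=15 <= 15): swap arr[2] and arr[4], array becomes [15, 4, 15, 1, 16, 20, 26]
i ends at 4, j ends at 3: the pointers have crossed (j < i), so scanning stops.

Swap pivot arr[0] with arr[3] to place pivot at position 3: [1, 4, 15, 15, 16, 20, 26]
Pivot position: 3

After partitioning with pivot 15, the array becomes [1, 4, 15, 15, 16, 20, 26]. The pivot is placed at index 3. All elements to the left of the pivot are <= 15, and all elements to the right are > 15.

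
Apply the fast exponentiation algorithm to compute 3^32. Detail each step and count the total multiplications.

Computing 3^32 by squaring (build up from 3^1; each line after the first costs one multiplication):

3^1 = 3
3^2 = (3^1)^2 = 3^2 = 9
3^4 = (3^2)^2 = 9^2 = 81
3^8 = (3^4)^2 = 81^2 = 6561
3^16 = (3^8)^2 = 6561^2 = 43046721
3^32 = (3^16)^2 = 43046721^2 = 1853020188851841

Result: 1853020188851841
Multiplications needed: 5 (5 lines after 3^1)

3^32 = 1853020188851841. Using exponentiation by squaring, this requires 5 multiplications. The key idea: if the exponent is even, square the half-power; if odd, multiply by the base once.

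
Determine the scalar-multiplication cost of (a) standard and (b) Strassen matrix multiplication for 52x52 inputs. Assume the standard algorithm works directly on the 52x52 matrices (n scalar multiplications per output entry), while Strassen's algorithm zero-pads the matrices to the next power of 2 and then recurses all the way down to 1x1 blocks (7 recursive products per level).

Matrix multiplication for 52x52 matrices:

Strassen's algorithm requires power-of-2 dimensions. Pad 52x52 to 64x64 (next power of 2).

Standard algorithm: 52^3 = 140608 multiplications
Strassen's algorithm: 7^(log2(64)) = 7^6 = 117649 multiplications
Savings: 140608 - 117649 = 22959 multiplications

Standard: 140608 multiplications (52^3). Strassen: 117649 multiplications (7^6, after padding to 64x64). Strassen reduces 8 recursive multiplications to 7 at each level.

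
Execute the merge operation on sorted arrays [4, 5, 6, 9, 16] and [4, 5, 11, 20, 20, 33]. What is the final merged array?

Merging process:

Compare 4 vs 4: take 4 from left. Merged: [4]
Compare 5 vs 4: take 4 from right. Merged: [4, 4]
Compare 5 vs 5: take 5 from left. Merged: [4, 4, 5]
Compare 6 vs 5: take 5 from right. Merged: [4, 4, 5, 5]
Compare 6 vs 11: take 6 from left. Merged: [4, 4, 5, 5, 6]
Compare 9 vs 11: take 9 from left. Merged: [4, 4, 5, 5, 6, 9]
Compare 16 vs 11: take 11 from right. Merged: [4, 4, 5, 5, 6, 9, 11]
Compare 16 vs 20: take 16 from left. Merged: [4, 4, 5, 5, 6, 9, 11, 16]
Append remaining from right: [20, 20, 33]. Merged: [4, 4, 5, 5, 6, 9, 11, 16, 20, 20, 33]

Final merged array: [4, 4, 5, 5, 6, 9, 11, 16, 20, 20, 33]
Total comparisons: 8

The merged array is [4, 4, 5, 5, 6, 9, 11, 16, 20, 20, 33], requiring 8 comparisons. The merge step runs in O(n) time where n is the total number of elements.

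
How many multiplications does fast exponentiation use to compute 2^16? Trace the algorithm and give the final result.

Computing 2^16 by squaring (build up from 2^1; each line after the first costs one multiplication):

2^1 = 2
2^2 = (2^1)^2 = 2^2 = 4
2^4 = (2^2)^2 = 4^2 = 16
2^8 = (2^4)^2 = 16^2 = 256
2^16 = (2^8)^2 = 256^2 = 65536

Result: 65536
Multiplications needed: 4 (4 lines after 2^1)

2^16 = 65536. Using exponentiation by squaring, this requires 4 multiplications. The key idea: if the exponent is even, square the half-power; if odd, multiply by the base once.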